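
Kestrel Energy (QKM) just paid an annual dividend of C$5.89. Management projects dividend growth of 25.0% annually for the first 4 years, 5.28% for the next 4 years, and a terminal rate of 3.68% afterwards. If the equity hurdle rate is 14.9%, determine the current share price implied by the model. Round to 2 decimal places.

Three-stage DDM. Project D₁…D_8; terminal Gordon value at t=8 with g = 0.0368; discount at r = 0.149.
D_1 = 7.3625
D_2 = 9.2031
D_3 = 11.5039
D_4 = 14.3799
D_5 = 15.1391
D_6 = 15.9385
D_7 = 16.7800
D_8 = 17.6660
TV_8 = 18.3161/(0.149−0.0368) = 163.2454
P₀ = Σ Dₜ/(1+r)ᵗ + TV_8/(1+r)^8 = 109.5993

C$109.60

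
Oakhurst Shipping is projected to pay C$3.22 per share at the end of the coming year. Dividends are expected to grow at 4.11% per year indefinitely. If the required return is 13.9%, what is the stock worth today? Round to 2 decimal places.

Gordon growth model: P₀ = D₁/(r − g), with D₁ = 3.22 given directly.
P₀ = 3.2200 / (0.139 − 0.0411) = 3.2200 / 0.0979 = 32.8907

C$32.89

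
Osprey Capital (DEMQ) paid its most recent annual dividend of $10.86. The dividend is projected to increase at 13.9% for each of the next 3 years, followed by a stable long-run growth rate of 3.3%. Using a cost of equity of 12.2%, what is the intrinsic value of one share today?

$165.44

Two-stage DDM. Project D₁…D_3 at 0.139, terminal growth 0.033, discount at r = 0.122.
D_1 = 12.3695
D_2 = 14.0889
D_3 = 16.0473
Terminal value at t=3: TV = D_4/(r−g) = 16.5768/(0.122−0.033) = 186.2564
P₀ = 12.3695/(1+0.122)^1 + 14.0889/(1+0.122)^2 + 16.0473/(1+0.122)^3 + 186.2564/(1+0.122)^3 = 165.4433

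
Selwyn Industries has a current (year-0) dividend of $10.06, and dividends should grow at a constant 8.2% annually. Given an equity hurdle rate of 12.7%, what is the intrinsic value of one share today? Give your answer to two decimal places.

$241.89

Gordon growth model: P₀ = D₁/(r − g). D₁ = 10.06 × (1 + 0.082) = 10.8849.
P₀ = 10.8849 / (0.127 − 0.082) = 10.8849 / 0.045 = 241.8871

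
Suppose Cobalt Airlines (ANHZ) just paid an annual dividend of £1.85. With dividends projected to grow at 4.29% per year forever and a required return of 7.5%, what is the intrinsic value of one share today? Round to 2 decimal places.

£60.10

Gordon growth model: P₀ = D₁/(r − g). D₁ = 1.85 × (1 + 0.0429) = 1.9294.
P₀ = 1.9294 / (0.075 − 0.0429) = 1.9294 / 0.0321 = 60.1048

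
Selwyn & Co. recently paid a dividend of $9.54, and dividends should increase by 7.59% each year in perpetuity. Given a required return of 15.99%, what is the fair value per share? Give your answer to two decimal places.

Gordon growth model: P₀ = D₁/(r − g). D₁ = 9.54 × (1 + 0.0759) = 10.2641.
P₀ = 10.2641 / (0.1599 − 0.0759) = 10.2641 / 0.084 = 122.1915

$122.19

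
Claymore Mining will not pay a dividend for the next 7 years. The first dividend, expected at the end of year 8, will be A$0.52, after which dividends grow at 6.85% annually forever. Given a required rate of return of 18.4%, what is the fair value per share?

Deferred-dividend DDM. At t=7 the remaining stream is a growing perpetuity with first payment D_8 = 0.52.
V_7 = D_8/(r−g) = 0.52/(0.184−0.0685) = 4.5022
P₀ = V_7/(1+r)^7 = 4.5022/(1+0.184)^7 = 1.3803

A$1.38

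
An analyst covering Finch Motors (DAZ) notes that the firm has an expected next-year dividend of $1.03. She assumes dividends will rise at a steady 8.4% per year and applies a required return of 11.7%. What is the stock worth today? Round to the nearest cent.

Gordon growth model: P₀ = D₁/(r − g), with D₁ = 1.03 given directly.
P₀ = 1.0300 / (0.117 − 0.084) = 1.0300 / 0.033 = 31.2121

$31.21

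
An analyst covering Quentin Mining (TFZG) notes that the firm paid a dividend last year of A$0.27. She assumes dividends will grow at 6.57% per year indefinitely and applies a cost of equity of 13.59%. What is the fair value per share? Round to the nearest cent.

Gordon growth model: P₀ = D₁/(r − g). D₁ = 0.27 × (1 + 0.0657) = 0.2877.
P₀ = 0.2877 / (0.1359 − 0.0657) = 0.2877 / 0.0702 = 4.0988

A$4.10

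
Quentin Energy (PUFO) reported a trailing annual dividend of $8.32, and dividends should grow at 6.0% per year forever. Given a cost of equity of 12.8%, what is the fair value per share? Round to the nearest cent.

Gordon growth model: P₀ = D₁/(r − g). D₁ = 8.32 × (1 + 0.06) = 8.8192.
P₀ = 8.8192 / (0.128 − 0.06) = 8.8192 / 0.068 = 129.6941

$129.69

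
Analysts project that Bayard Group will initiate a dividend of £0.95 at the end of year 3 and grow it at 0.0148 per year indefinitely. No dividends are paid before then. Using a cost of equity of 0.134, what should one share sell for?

Deferred-dividend DDM. At t=2 the remaining stream is a growing perpetuity with first payment D_3 = 0.95.
V_2 = D_3/(r−g) = 0.95/(0.134−0.0148) = 7.9698
P₀ = V_2/(1+r)^2 = 7.9698/(1+0.134)^2 = 6.1976

£6.20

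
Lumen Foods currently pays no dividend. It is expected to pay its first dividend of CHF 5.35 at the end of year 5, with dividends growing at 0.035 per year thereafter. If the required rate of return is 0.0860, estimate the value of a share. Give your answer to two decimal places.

CHF 75.42

Deferred-dividend DDM. At t=4 the remaining stream is a growing perpetuity with first payment D_5 = 5.35.
V_4 = D_5/(r−g) = 5.35/(0.086−0.035) = 104.9020
P₀ = V_4/(1+r)^4 = 104.9020/(1+0.086)^4 = 75.4161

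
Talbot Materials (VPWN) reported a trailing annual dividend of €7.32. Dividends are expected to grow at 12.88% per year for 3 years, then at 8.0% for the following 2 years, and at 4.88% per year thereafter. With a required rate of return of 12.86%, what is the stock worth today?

Three-stage DDM. Project D₁…D_5; terminal Gordon value at t=5 with g = 0.0488; discount at r = 0.1286.
D_1 = 8.2628
D_2 = 9.3271
D_3 = 10.5284
D_4 = 11.3707
D_5 = 12.2803
TV_5 = 12.8796/(0.1286−0.0488) = 161.3985
P₀ = Σ Dₜ/(1+r)ᵗ + TV_5/(1+r)^5 = 123.8283

€123.83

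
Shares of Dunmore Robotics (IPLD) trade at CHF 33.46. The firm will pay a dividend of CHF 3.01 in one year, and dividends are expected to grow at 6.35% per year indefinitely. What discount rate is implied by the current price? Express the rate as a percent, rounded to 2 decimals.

Rearranging the constant-growth DDM: r = D₁/P₀ + g.
r = 3.0100 / 33.46 + 0.0635 = 0.08996 + 0.0635 = 0.15346

15.35%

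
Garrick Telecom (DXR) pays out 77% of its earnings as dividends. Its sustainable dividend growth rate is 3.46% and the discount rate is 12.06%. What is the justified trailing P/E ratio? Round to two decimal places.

Justified trailing P/E = b(1+g)/(r−g) = 0.77×(1+0.0346)/(0.1206−0.0346) = 9.2633

9.26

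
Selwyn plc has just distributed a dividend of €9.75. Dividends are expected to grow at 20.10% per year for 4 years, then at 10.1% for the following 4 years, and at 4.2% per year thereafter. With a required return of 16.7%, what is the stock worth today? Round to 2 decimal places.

€152.06

Three-stage DDM. Project D₁…D_8; terminal Gordon value at t=8 with g = 0.042; discount at r = 0.167.
D_1 = 11.7098
D_2 = 14.0634
D_3 = 16.8902
D_4 = 20.2851
D_5 = 22.3339
D_6 = 24.5896
D_7 = 27.0731
D_8 = 29.8075
TV_8 = 31.0594/(0.167−0.042) = 248.4755
P₀ = Σ Dₜ/(1+r)ᵗ + TV_8/(1+r)^8 = 152.0566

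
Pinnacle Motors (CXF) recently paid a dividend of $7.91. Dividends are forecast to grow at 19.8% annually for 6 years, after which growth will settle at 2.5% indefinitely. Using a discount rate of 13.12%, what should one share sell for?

Two-stage DDM. Project D₁…D_6 at 0.198, terminal growth 0.025, discount at r = 0.1312.
D_1 = 9.4762
D_2 = 11.3525
D_3 = 13.6003
D_4 = 16.2931
D_5 = 19.5191
D_6 = 23.3839
Terminal value at t=6: TV = D_7/(r−g) = 23.9685/(0.1312−0.025) = 225.6923
P₀ = 9.4762/(1+0.1312)^1 + 11.3525/(1+0.1312)^2 + 13.6003/(1+0.1312)^3 + 16.2931/(1+0.1312)^4 + 19.5191/(1+0.1312)^5 + 23.3839/(1+0.1312)^6 + 225.6923/(1+0.1312)^6 = 166.0097

$166.01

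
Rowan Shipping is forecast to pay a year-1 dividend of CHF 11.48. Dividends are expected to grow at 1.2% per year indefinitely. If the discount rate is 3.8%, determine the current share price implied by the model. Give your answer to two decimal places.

CHF 441.54

Gordon growth model: P₀ = D₁/(r − g), with D₁ = 11.48 given directly.
P₀ = 11.4800 / (0.038 − 0.012) = 11.4800 / 0.026 = 441.5385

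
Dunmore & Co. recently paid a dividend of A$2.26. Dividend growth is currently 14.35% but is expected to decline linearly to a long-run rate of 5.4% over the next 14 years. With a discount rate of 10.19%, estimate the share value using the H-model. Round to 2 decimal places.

A$79.29

H-model: P₀ = D₀[(1+g_L) + H(g_S−g_L)]/(r−g_L), with H = 14/2 = 7.
P₀ = 2.26 × [(1+0.054) + 7×(0.1435−0.054)] / (0.1019−0.054)
   = 2.26 × 1.6805 / 0.0479 = 79.2887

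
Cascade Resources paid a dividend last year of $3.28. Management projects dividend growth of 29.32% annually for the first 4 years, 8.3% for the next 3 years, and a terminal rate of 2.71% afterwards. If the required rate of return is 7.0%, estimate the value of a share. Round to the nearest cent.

$216.79

Three-stage DDM. Project D₁…D_7; terminal Gordon value at t=7 with g = 0.0271; discount at r = 0.07.
D_1 = 4.2417
D_2 = 5.4854
D_3 = 7.0937
D_4 = 9.1735
D_5 = 9.9349
D_6 = 10.7595
D_7 = 11.6526
TV_7 = 11.9684/(0.07−0.0271) = 278.9828
P₀ = Σ Dₜ/(1+r)ᵗ + TV_7/(1+r)^7 = 216.7904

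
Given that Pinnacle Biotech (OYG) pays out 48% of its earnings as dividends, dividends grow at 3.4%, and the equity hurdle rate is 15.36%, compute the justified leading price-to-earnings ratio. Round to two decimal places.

4.01

Justified leading P/E = b/(r−g) = 0.48/(0.1536−0.034) = 4.0134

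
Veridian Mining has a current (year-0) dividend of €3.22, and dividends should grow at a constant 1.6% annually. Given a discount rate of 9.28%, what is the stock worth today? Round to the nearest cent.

Gordon growth model: P₀ = D₁/(r − g). D₁ = 3.22 × (1 + 0.016) = 3.2715.
P₀ = 3.2715 / (0.0928 − 0.016) = 3.2715 / 0.0768 = 42.5979

€42.60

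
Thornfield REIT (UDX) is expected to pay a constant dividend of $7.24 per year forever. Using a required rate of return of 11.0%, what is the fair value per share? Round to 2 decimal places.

Zero-growth DDM (perpetuity): P₀ = D/r = 7.24 / 0.11 = 65.8182

$65.82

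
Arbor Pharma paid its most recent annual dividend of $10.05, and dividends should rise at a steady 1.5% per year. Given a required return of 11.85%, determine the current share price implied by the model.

$98.56

Gordon growth model: P₀ = D₁/(r − g). D₁ = 10.05 × (1 + 0.015) = 10.2007.
P₀ = 10.2007 / (0.1185 − 0.015) = 10.2007 / 0.1035 = 98.5580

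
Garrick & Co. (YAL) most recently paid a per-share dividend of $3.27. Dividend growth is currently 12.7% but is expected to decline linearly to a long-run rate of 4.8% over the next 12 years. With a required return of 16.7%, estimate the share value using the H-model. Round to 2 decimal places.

$41.82

H-model: P₀ = D₀[(1+g_L) + H(g_S−g_L)]/(r−g_L), with H = 12/2 = 6.
P₀ = 3.27 × [(1+0.048) + 6×(0.127−0.048)] / (0.167−0.048)
   = 3.27 × 1.5220 / 0.119 = 41.8230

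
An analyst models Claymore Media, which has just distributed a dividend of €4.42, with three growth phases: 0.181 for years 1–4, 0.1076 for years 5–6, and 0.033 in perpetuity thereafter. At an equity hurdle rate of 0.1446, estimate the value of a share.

€72.09

Three-stage DDM. Project D₁…D_6; terminal Gordon value at t=6 with g = 0.033; discount at r = 0.1446.
D_1 = 5.2200
D_2 = 6.1648
D_3 = 7.2807
D_4 = 8.5985
D_5 = 9.5237
D_6 = 10.5484
TV_6 = 10.8965/(0.1446−0.033) = 97.6391
P₀ = Σ Dₜ/(1+r)ᵗ + TV_6/(1+r)^6 = 72.0909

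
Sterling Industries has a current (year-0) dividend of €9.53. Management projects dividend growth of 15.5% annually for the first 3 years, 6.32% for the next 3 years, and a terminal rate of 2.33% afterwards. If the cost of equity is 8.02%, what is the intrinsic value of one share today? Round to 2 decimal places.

€266.38

Three-stage DDM. Project D₁…D_6; terminal Gordon value at t=6 with g = 0.0233; discount at r = 0.0802.
D_1 = 11.0071
D_2 = 12.7133
D_3 = 14.6838
D_4 = 15.6118
D_5 = 16.5985
D_6 = 17.6475
TV_6 = 18.0587/(0.0802−0.0233) = 317.3763
P₀ = Σ Dₜ/(1+r)ᵗ + TV_6/(1+r)^6 = 266.3757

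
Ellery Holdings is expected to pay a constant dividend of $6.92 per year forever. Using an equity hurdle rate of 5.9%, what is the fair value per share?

Zero-growth DDM (perpetuity): P₀ = D/r = 6.92 / 0.059 = 117.2881

$117.29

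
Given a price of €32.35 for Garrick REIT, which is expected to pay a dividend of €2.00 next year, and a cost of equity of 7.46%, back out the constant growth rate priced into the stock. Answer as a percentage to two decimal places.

From P₀ = D₁/(r − g), the implied growth is g = r − D₁/P₀.
g = 0.0746 − 2.00/32.35 = 0.0746 − 0.06182 = 0.01278

1.28%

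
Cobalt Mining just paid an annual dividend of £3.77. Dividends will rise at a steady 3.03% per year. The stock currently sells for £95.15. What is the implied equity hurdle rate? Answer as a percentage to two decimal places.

7.11%

Rearranging the constant-growth DDM: r = D₁/P₀ + g.
D₁ = 3.77 × (1 + 0.0303) = 3.8842.
r = 3.8842 / 95.15 + 0.0303 = 0.04082 + 0.0303 = 0.07112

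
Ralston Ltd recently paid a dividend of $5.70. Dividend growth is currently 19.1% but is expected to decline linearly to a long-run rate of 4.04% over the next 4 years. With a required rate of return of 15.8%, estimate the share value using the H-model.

$65.03

H-model: P₀ = D₀[(1+g_L) + H(g_S−g_L)]/(r−g_L), with H = 4/2 = 2.
P₀ = 5.70 × [(1+0.0404) + 2×(0.191−0.0404)] / (0.158−0.0404)
   = 5.70 × 1.3416 / 0.1176 = 65.0265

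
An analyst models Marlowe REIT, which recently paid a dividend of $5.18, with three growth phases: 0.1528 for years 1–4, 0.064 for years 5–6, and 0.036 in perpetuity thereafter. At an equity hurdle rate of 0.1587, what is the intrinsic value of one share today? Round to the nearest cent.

Three-stage DDM. Project D₁…D_6; terminal Gordon value at t=6 with g = 0.036; discount at r = 0.1587.
D_1 = 5.9715
D_2 = 6.8839
D_3 = 7.9358
D_4 = 9.1484
D_5 = 9.7339
D_6 = 10.3569
TV_6 = 10.7297/(0.1587−0.036) = 87.4468
P₀ = Σ Dₜ/(1+r)ᵗ + TV_6/(1+r)^6 = 65.5318

$65.53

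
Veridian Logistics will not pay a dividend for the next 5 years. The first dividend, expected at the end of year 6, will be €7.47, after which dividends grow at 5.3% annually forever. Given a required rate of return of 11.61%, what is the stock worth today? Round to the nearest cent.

€68.36

Deferred-dividend DDM. At t=5 the remaining stream is a growing perpetuity with first payment D_6 = 7.47.
V_5 = D_6/(r−g) = 7.47/(0.1161−0.053) = 118.3835
P₀ = V_5/(1+r)^5 = 118.3835/(1+0.1161)^5 = 68.3559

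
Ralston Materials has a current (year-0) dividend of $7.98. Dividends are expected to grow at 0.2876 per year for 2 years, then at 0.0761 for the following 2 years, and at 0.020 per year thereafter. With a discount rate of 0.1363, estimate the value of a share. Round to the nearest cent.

Three-stage DDM. Project D₁…D_4; terminal Gordon value at t=4 with g = 0.02; discount at r = 0.1363.
D_1 = 10.2750
D_2 = 13.2302
D_3 = 14.2370
D_4 = 15.3204
TV_4 = 15.6268/(0.1363−0.02) = 134.3664
P₀ = Σ Dₜ/(1+r)ᵗ + TV_4/(1+r)^4 = 118.7794

$118.78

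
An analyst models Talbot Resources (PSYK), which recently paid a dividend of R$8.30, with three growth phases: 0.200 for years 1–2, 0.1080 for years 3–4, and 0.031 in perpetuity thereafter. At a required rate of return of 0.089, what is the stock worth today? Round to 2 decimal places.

R$225.37

Three-stage DDM. Project D₁…D_4; terminal Gordon value at t=4 with g = 0.031; discount at r = 0.089.
D_1 = 9.9600
D_2 = 11.9520
D_3 = 13.2428
D_4 = 14.6730
TV_4 = 15.1279/(0.089−0.031) = 260.8259
P₀ = Σ Dₜ/(1+r)ᵗ + TV_4/(1+r)^4 = 225.3666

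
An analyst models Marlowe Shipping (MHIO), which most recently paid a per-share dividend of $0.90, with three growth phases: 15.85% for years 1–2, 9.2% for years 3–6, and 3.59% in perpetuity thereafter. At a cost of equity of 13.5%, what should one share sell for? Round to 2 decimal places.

$13.66

Three-stage DDM. Project D₁…D_6; terminal Gordon value at t=6 with g = 0.0359; discount at r = 0.135.
D_1 = 1.0427
D_2 = 1.2079
D_3 = 1.3190
D_4 = 1.4404
D_5 = 1.5729
D_6 = 1.7176
TV_6 = 1.7793/(0.135−0.0359) = 17.9543
P₀ = Σ Dₜ/(1+r)ᵗ + TV_6/(1+r)^6 = 13.6632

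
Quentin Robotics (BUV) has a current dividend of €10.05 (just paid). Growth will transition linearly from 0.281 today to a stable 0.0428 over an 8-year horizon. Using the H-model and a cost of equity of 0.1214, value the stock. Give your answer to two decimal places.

€255.16

H-model: P₀ = D₀[(1+g_L) + H(g_S−g_L)]/(r−g_L), with H = 8/2 = 4.
P₀ = 10.05 × [(1+0.0428) + 4×(0.281−0.0428)] / (0.1214−0.0428)
   = 10.05 × 1.9956 / 0.0786 = 255.1626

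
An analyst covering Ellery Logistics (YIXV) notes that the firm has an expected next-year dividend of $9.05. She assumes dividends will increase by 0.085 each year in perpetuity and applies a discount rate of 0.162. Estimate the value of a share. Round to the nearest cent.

Gordon growth model: P₀ = D₁/(r − g), with D₁ = 9.05 given directly.
P₀ = 9.0500 / (0.162 − 0.085) = 9.0500 / 0.077 = 117.5325

$117.53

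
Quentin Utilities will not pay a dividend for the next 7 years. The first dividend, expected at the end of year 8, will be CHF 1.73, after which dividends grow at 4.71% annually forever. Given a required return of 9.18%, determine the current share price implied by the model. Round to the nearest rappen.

CHF 20.93

Deferred-dividend DDM. At t=7 the remaining stream is a growing perpetuity with first payment D_8 = 1.73.
V_7 = D_8/(r−g) = 1.73/(0.0918−0.0471) = 38.7025
P₀ = V_7/(1+r)^7 = 38.7025/(1+0.0918)^7 = 20.9284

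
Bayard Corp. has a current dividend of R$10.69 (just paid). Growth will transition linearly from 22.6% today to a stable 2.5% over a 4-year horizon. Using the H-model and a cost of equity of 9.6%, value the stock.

R$214.85

H-model: P₀ = D₀[(1+g_L) + H(g_S−g_L)]/(r−g_L), with H = 4/2 = 2.
P₀ = 10.69 × [(1+0.025) + 2×(0.226−0.025)] / (0.096−0.025)
   = 10.69 × 1.4270 / 0.071 = 214.8539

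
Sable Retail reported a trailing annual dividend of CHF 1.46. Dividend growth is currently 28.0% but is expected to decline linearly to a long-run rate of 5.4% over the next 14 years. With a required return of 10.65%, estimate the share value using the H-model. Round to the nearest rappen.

H-model: P₀ = D₀[(1+g_L) + H(g_S−g_L)]/(r−g_L), with H = 14/2 = 7.
P₀ = 1.46 × [(1+0.054) + 7×(0.28−0.054)] / (0.1065−0.054)
   = 1.46 × 2.6360 / 0.0525 = 73.3059

CHF 73.31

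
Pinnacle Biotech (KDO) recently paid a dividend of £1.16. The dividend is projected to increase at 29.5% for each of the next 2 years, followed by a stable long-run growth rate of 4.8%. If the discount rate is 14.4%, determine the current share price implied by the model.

Two-stage DDM. Project D₁…D_2 at 0.295, terminal growth 0.048, discount at r = 0.144.
D_1 = 1.5022
D_2 = 1.9453
Terminal value at t=2: TV = D_3/(r−g) = 2.0387/(0.144−0.048) = 21.2367
P₀ = 1.5022/(1+0.144)^1 + 1.9453/(1+0.144)^2 + 21.2367/(1+0.144)^2 = 19.0264

£19.03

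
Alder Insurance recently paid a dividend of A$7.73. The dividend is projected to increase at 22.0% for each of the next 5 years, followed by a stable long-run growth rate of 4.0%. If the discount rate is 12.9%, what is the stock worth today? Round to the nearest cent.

Two-stage DDM. Project D₁…D_5 at 0.22, terminal growth 0.04, discount at r = 0.129.
D_1 = 9.4306
D_2 = 11.5053
D_3 = 14.0365
D_4 = 17.1245
D_5 = 20.8919
Terminal value at t=5: TV = D_6/(r−g) = 21.7276/(0.129−0.04) = 244.1305
P₀ = 9.4306/(1+0.129)^1 + 11.5053/(1+0.129)^2 + 14.0365/(1+0.129)^3 + 17.1245/(1+0.129)^4 + 20.8919/(1+0.129)^5 + 244.1305/(1+0.129)^5 = 182.1550

A$182.16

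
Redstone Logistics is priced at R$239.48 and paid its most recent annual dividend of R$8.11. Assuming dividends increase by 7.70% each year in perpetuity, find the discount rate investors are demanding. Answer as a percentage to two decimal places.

Rearranging the constant-growth DDM: r = D₁/P₀ + g.
D₁ = 8.11 × (1 + 0.077) = 8.7345.
r = 8.7345 / 239.48 + 0.077 = 0.03647 + 0.077 = 0.11347

11.35%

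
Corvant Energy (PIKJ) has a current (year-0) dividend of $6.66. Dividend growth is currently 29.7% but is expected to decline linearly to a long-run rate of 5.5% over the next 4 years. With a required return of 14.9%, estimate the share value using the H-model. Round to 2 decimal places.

H-model: P₀ = D₀[(1+g_L) + H(g_S−g_L)]/(r−g_L), with H = 4/2 = 2.
P₀ = 6.66 × [(1+0.055) + 2×(0.297−0.055)] / (0.149−0.055)
   = 6.66 × 1.5390 / 0.094 = 109.0398

$109.04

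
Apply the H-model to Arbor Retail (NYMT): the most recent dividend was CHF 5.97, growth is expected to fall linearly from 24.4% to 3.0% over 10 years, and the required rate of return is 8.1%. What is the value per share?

CHF 245.82

H-model: P₀ = D₀[(1+g_L) + H(g_S−g_L)]/(r−g_L), with H = 10/2 = 5.
P₀ = 5.97 × [(1+0.03) + 5×(0.244−0.03)] / (0.081−0.03)
   = 5.97 × 2.1000 / 0.051 = 245.8235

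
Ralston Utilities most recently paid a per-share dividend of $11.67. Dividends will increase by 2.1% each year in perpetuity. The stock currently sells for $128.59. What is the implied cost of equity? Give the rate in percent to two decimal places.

11.37%

Rearranging the constant-growth DDM: r = D₁/P₀ + g.
D₁ = 11.67 × (1 + 0.021) = 11.9151.
r = 11.9151 / 128.59 + 0.021 = 0.09266 + 0.021 = 0.11366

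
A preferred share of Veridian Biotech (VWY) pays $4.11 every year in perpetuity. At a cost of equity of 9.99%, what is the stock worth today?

Zero-growth DDM (perpetuity): P₀ = D/r = 4.11 / 0.0999 = 41.1411

$41.14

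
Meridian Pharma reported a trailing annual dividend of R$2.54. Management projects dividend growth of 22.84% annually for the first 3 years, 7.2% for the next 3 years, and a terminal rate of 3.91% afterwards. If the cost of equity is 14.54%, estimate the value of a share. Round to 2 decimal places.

R$42.13

Three-stage DDM. Project D₁…D_6; terminal Gordon value at t=6 with g = 0.0391; discount at r = 0.1454.
D_1 = 3.1201
D_2 = 3.8328
D_3 = 4.7082
D_4 = 5.0472
D_5 = 5.4106
D_6 = 5.8001
TV_6 = 6.0269/(0.1454−0.0391) = 56.6972
P₀ = Σ Dₜ/(1+r)ᵗ + TV_6/(1+r)^6 = 42.1325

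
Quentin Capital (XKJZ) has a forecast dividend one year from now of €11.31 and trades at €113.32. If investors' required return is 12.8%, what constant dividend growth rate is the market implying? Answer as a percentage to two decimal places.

2.82%

From P₀ = D₁/(r − g), the implied growth is g = r − D₁/P₀.
g = 0.128 − 11.31/113.32 = 0.128 − 0.09981 = 0.02819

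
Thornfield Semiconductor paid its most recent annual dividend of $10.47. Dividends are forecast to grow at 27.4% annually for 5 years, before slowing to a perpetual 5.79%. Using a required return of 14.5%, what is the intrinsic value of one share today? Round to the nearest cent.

Two-stage DDM. Project D₁…D_5 at 0.274, terminal growth 0.0579, discount at r = 0.145.
D_1 = 13.3388
D_2 = 16.9936
D_3 = 21.6499
D_4 = 27.5819
D_5 = 35.1394
Terminal value at t=5: TV = D_6/(r−g) = 37.1739/(0.145−0.0579) = 426.7959
P₀ = 13.3388/(1+0.145)^1 + 16.9936/(1+0.145)^2 + 21.6499/(1+0.145)^3 + 27.5819/(1+0.145)^4 + 35.1394/(1+0.145)^5 + 426.7959/(1+0.145)^5 = 289.8034

$289.80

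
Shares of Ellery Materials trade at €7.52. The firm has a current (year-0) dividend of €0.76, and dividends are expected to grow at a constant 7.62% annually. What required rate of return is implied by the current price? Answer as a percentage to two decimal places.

18.50%

Rearranging the constant-growth DDM: r = D₁/P₀ + g.
D₁ = 0.76 × (1 + 0.0762) = 0.8179.
r = 0.8179 / 7.52 + 0.0762 = 0.10876 + 0.0762 = 0.18496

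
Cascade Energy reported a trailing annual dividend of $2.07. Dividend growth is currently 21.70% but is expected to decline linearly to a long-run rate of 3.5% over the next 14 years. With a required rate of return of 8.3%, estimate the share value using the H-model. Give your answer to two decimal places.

H-model: P₀ = D₀[(1+g_L) + H(g_S−g_L)]/(r−g_L), with H = 14/2 = 7.
P₀ = 2.07 × [(1+0.035) + 7×(0.217−0.035)] / (0.083−0.035)
   = 2.07 × 2.3090 / 0.048 = 99.5756

$99.58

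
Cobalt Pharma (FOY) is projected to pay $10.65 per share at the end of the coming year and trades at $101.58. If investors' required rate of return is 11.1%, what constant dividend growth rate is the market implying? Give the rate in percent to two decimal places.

From P₀ = D₁/(r − g), the implied growth is g = r − D₁/P₀.
g = 0.111 − 10.65/101.58 = 0.111 − 0.10484 = 0.00616

0.62%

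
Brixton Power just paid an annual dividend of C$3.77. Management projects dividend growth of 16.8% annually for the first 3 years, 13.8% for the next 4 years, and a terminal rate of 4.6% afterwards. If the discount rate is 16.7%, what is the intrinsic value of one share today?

Three-stage DDM. Project D₁…D_7; terminal Gordon value at t=7 with g = 0.046; discount at r = 0.167.
D_1 = 4.4034
D_2 = 5.1431
D_3 = 6.0072
D_4 = 6.8362
D_5 = 7.7795
D_6 = 8.8531
D_7 = 10.0749
TV_7 = 10.5383/(0.167−0.046) = 87.0934
P₀ = Σ Dₜ/(1+r)ᵗ + TV_7/(1+r)^7 = 55.0773

C$55.08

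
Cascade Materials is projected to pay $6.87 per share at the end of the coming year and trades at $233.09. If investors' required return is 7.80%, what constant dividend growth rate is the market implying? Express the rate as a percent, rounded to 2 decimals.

4.85%

From P₀ = D₁/(r − g), the implied growth is g = r − D₁/P₀.
g = 0.078 − 6.87/233.09 = 0.078 − 0.02947 = 0.04853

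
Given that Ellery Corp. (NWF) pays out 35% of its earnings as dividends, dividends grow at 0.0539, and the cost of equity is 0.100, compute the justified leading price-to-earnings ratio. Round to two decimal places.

Justified leading P/E = b/(r−g) = 0.35/(0.1−0.0539) = 7.5922

7.59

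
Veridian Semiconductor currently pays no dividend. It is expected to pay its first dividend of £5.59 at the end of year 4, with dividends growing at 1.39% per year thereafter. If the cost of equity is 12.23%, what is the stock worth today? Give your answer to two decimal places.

Deferred-dividend DDM. At t=3 the remaining stream is a growing perpetuity with first payment D_4 = 5.59.
V_3 = D_4/(r−g) = 5.59/(0.1223−0.0139) = 51.5683
P₀ = V_3/(1+r)^3 = 51.5683/(1+0.1223)^3 = 36.4801

£36.48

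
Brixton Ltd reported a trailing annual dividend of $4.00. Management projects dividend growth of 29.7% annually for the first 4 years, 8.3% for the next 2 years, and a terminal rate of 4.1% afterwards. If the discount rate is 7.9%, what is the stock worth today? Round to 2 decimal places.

$273.15

Three-stage DDM. Project D₁…D_6; terminal Gordon value at t=6 with g = 0.041; discount at r = 0.079.
D_1 = 5.1880
D_2 = 6.7288
D_3 = 8.7273
D_4 = 11.3193
D_5 = 12.2588
D_6 = 13.2763
TV_6 = 13.8206/(0.079−0.041) = 363.7005
P₀ = Σ Dₜ/(1+r)ᵗ + TV_6/(1+r)^6 = 273.1512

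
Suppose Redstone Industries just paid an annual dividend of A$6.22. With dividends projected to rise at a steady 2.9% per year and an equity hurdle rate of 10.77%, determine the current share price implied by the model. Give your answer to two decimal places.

Gordon growth model: P₀ = D₁/(r − g). D₁ = 6.22 × (1 + 0.029) = 6.4004.
P₀ = 6.4004 / (0.1077 − 0.029) = 6.4004 / 0.0787 = 81.3263

A$81.33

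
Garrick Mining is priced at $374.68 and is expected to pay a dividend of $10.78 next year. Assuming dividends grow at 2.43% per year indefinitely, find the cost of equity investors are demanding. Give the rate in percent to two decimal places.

5.31%

Rearranging the constant-growth DDM: r = D₁/P₀ + g.
r = 10.7800 / 374.68 + 0.0243 = 0.02877 + 0.0243 = 0.05307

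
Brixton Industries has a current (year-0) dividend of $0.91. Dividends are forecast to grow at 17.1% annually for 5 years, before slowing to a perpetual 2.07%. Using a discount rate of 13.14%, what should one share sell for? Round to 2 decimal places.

Two-stage DDM. Project D₁…D_5 at 0.171, terminal growth 0.0207, discount at r = 0.1314.
D_1 = 1.0656
D_2 = 1.2478
D_3 = 1.4612
D_4 = 1.7111
D_5 = 2.0037
Terminal value at t=5: TV = D_6/(r−g) = 2.0451/(0.1314−0.0207) = 18.4747
P₀ = 1.0656/(1+0.1314)^1 + 1.2478/(1+0.1314)^2 + 1.4612/(1+0.1314)^3 + 1.7111/(1+0.1314)^4 + 2.0037/(1+0.1314)^5 + 18.4747/(1+0.1314)^5 = 15.0161

$15.02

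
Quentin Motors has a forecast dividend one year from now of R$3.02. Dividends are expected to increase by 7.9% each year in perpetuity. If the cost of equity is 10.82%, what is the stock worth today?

Gordon growth model: P₀ = D₁/(r − g), with D₁ = 3.02 given directly.
P₀ = 3.0200 / (0.1082 − 0.079) = 3.0200 / 0.0292 = 103.4247

R$103.42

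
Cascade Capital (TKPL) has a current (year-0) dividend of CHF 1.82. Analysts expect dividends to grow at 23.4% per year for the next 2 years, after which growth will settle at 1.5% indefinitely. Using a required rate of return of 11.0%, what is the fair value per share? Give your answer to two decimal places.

Two-stage DDM. Project D₁…D_2 at 0.234, terminal growth 0.015, discount at r = 0.11.
D_1 = 2.2459
D_2 = 2.7714
Terminal value at t=2: TV = D_3/(r−g) = 2.8130/(0.11−0.015) = 29.6104
P₀ = 2.2459/(1+0.11)^1 + 2.7714/(1+0.11)^2 + 29.6104/(1+0.11)^2 = 28.3051

CHF 28.31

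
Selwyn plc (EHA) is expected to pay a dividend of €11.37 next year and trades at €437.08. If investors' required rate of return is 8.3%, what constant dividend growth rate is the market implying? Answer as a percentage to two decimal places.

From P₀ = D₁/(r − g), the implied growth is g = r − D₁/P₀.
g = 0.083 − 11.37/437.08 = 0.083 − 0.02601 = 0.05699

5.70%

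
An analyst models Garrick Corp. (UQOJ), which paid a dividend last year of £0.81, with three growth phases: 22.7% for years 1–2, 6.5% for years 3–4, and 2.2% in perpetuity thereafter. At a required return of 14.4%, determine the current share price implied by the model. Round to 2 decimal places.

£10.24

Three-stage DDM. Project D₁…D_4; terminal Gordon value at t=4 with g = 0.022; discount at r = 0.144.
D_1 = 0.9939
D_2 = 1.2195
D_3 = 1.2987
D_4 = 1.3832
TV_4 = 1.4136/(0.144−0.022) = 11.5868
P₀ = Σ Dₜ/(1+r)ᵗ + TV_4/(1+r)^4 = 10.2405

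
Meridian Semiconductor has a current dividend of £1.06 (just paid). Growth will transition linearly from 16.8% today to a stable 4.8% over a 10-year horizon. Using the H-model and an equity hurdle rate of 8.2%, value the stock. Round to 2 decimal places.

£51.38

H-model: P₀ = D₀[(1+g_L) + H(g_S−g_L)]/(r−g_L), with H = 10/2 = 5.
P₀ = 1.06 × [(1+0.048) + 5×(0.168−0.048)] / (0.082−0.048)
   = 1.06 × 1.6480 / 0.034 = 51.3788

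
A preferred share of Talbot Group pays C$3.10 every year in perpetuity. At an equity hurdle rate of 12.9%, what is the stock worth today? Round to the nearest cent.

Zero-growth DDM (perpetuity): P₀ = D/r = 3.10 / 0.129 = 24.0310

C$24.03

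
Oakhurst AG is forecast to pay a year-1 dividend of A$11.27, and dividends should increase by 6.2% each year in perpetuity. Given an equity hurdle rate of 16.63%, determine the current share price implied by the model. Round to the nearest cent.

A$108.05

Gordon growth model: P₀ = D₁/(r − g), with D₁ = 11.27 given directly.
P₀ = 11.2700 / (0.1663 − 0.062) = 11.2700 / 0.1043 = 108.0537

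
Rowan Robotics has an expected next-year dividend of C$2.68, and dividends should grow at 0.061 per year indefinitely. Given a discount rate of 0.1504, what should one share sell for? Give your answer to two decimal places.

C$29.98

Gordon growth model: P₀ = D₁/(r − g), with D₁ = 2.68 given directly.
P₀ = 2.6800 / (0.1504 − 0.061) = 2.6800 / 0.0894 = 29.9776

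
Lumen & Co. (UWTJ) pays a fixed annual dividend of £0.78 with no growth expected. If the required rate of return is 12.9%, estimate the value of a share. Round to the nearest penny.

£6.05

Zero-growth DDM (perpetuity): P₀ = D/r = 0.78 / 0.129 = 6.0465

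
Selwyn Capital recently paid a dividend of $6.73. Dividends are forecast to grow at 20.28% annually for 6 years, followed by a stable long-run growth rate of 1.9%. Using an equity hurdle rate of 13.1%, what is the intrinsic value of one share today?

$138.95

Two-stage DDM. Project D₁…D_6 at 0.2028, terminal growth 0.019, discount at r = 0.131.
D_1 = 8.0948
D_2 = 9.7365
D_3 = 11.7110
D_4 = 14.0860
D_5 = 16.9427
D_6 = 20.3787
Terminal value at t=6: TV = D_7/(r−g) = 20.7659/(0.131−0.019) = 185.4094
P₀ = 8.0948/(1+0.131)^1 + 9.7365/(1+0.131)^2 + 11.7110/(1+0.131)^3 + 14.0860/(1+0.131)^4 + 16.9427/(1+0.131)^5 + 20.3787/(1+0.131)^6 + 185.4094/(1+0.131)^6 = 138.9482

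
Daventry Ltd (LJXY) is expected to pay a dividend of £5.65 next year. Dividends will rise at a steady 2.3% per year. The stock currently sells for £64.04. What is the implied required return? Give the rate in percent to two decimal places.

Rearranging the constant-growth DDM: r = D₁/P₀ + g.
r = 5.6500 / 64.04 + 0.023 = 0.08823 + 0.023 = 0.11123

11.12%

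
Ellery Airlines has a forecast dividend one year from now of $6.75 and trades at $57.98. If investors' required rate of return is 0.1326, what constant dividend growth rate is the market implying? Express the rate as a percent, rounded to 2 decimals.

1.62%

From P₀ = D₁/(r − g), the implied growth is g = r − D₁/P₀.
g = 0.1326 − 6.75/57.98 = 0.1326 − 0.11642 = 0.01618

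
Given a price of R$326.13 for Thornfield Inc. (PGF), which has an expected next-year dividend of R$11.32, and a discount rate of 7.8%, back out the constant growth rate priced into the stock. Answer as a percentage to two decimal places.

4.33%

From P₀ = D₁/(r − g), the implied growth is g = r − D₁/P₀.
g = 0.078 − 11.32/326.13 = 0.078 − 0.03471 = 0.04329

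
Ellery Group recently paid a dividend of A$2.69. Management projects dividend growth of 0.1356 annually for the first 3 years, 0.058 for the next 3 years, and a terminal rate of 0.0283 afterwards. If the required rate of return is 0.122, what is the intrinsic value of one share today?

Three-stage DDM. Project D₁…D_6; terminal Gordon value at t=6 with g = 0.0283; discount at r = 0.122.
D_1 = 3.0548
D_2 = 3.4690
D_3 = 3.9394
D_4 = 4.1679
D_5 = 4.4096
D_6 = 4.6654
TV_6 = 4.7974/(0.122−0.0283) = 51.1995
P₀ = Σ Dₜ/(1+r)ᵗ + TV_6/(1+r)^6 = 41.3786

A$41.38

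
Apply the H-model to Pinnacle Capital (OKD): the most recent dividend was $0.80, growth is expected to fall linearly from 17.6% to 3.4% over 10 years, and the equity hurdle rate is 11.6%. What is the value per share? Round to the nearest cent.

H-model: P₀ = D₀[(1+g_L) + H(g_S−g_L)]/(r−g_L), with H = 10/2 = 5.
P₀ = 0.80 × [(1+0.034) + 5×(0.176−0.034)] / (0.116−0.034)
   = 0.80 × 1.7440 / 0.082 = 17.0146

$17.01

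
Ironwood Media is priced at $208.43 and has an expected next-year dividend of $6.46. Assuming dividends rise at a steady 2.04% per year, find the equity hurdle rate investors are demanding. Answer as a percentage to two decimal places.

5.14%

Rearranging the constant-growth DDM: r = D₁/P₀ + g.
r = 6.4600 / 208.43 + 0.0204 = 0.03099 + 0.0204 = 0.05139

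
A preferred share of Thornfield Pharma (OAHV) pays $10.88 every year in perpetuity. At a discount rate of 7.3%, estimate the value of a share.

Zero-growth DDM (perpetuity): P₀ = D/r = 10.88 / 0.073 = 149.0411

$149.04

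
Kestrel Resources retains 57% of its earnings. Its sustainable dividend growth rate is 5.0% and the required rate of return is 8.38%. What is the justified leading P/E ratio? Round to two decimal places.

12.72

Payout ratio b = 1 − 0.57 = 0.43.
Justified leading P/E = b/(r−g) = 0.43/(0.0838−0.05) = 12.7219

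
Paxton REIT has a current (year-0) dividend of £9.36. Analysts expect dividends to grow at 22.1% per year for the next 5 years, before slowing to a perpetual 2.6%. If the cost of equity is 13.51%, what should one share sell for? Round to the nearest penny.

Two-stage DDM. Project D₁…D_5 at 0.221, terminal growth 0.026, discount at r = 0.1351.
D_1 = 11.4286
D_2 = 13.9543
D_3 = 17.0382
D_4 = 20.8036
D_5 = 25.4012
Terminal value at t=5: TV = D_6/(r−g) = 26.0616/(0.1351−0.026) = 238.8783
P₀ = 11.4286/(1+0.1351)^1 + 13.9543/(1+0.1351)^2 + 17.0382/(1+0.1351)^3 + 20.8036/(1+0.1351)^4 + 25.4012/(1+0.1351)^5 + 238.8783/(1+0.1351)^5 = 185.3267

£185.33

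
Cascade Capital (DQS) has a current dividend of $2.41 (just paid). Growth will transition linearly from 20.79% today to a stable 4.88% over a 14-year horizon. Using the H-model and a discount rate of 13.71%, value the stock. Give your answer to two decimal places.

$59.02

H-model: P₀ = D₀[(1+g_L) + H(g_S−g_L)]/(r−g_L), with H = 14/2 = 7.
P₀ = 2.41 × [(1+0.0488) + 7×(0.2079−0.0488)] / (0.1371−0.0488)
   = 2.41 × 2.1625 / 0.0883 = 59.0218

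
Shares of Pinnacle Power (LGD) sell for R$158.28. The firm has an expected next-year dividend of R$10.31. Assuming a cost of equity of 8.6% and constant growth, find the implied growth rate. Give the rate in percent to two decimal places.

From P₀ = D₁/(r − g), the implied growth is g = r − D₁/P₀.
g = 0.086 − 10.31/158.28 = 0.086 − 0.06514 = 0.02086

2.09%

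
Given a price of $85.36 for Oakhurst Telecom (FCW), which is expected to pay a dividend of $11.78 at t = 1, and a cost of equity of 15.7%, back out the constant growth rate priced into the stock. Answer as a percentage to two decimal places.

From P₀ = D₁/(r − g), the implied growth is g = r − D₁/P₀.
g = 0.157 − 11.78/85.36 = 0.157 − 0.13800 = 0.01900

1.90%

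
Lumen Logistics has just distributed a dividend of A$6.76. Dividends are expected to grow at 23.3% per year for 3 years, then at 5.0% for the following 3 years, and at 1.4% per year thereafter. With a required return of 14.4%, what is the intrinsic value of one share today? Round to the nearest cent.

Three-stage DDM. Project D₁…D_6; terminal Gordon value at t=6 with g = 0.014; discount at r = 0.144.
D_1 = 8.3351
D_2 = 10.2772
D_3 = 12.6717
D_4 = 13.3053
D_5 = 13.9706
D_6 = 14.6691
TV_6 = 14.8745/(0.144−0.014) = 114.4191
P₀ = Σ Dₜ/(1+r)ᵗ + TV_6/(1+r)^6 = 96.0882

A$96.09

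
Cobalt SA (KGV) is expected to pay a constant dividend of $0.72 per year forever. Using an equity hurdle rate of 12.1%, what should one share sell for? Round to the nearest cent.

$5.95

Zero-growth DDM (perpetuity): P₀ = D/r = 0.72 / 0.121 = 5.9504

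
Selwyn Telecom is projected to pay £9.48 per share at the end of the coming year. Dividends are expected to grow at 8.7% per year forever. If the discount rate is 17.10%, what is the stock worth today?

£112.86

Gordon growth model: P₀ = D₁/(r − g), with D₁ = 9.48 given directly.
P₀ = 9.4800 / (0.171 − 0.087) = 9.4800 / 0.084 = 112.8571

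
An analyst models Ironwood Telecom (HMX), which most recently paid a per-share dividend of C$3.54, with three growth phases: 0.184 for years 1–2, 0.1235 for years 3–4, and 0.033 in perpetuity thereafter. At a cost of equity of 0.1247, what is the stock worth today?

C$59.58

Three-stage DDM. Project D₁…D_4; terminal Gordon value at t=4 with g = 0.033; discount at r = 0.1247.
D_1 = 4.1914
D_2 = 4.9626
D_3 = 5.5754
D_4 = 6.2640
TV_4 = 6.4707/(0.1247−0.033) = 70.5641
P₀ = Σ Dₜ/(1+r)ᵗ + TV_4/(1+r)^4 = 59.5833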